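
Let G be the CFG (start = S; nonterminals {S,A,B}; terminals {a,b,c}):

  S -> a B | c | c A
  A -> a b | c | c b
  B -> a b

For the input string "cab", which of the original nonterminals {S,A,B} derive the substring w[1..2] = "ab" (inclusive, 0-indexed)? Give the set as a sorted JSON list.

Convert to CNF:
  S -> T0 B | T2 A | c
  A -> T0 T1 | T2 T1 | c
  B -> T0 T1
  T0 -> a
  T1 -> b
  T2 -> c

Fill CYK table bottom-up — only the sub-triangle for w[1..2]:
  [1..1]={T0}  "a"  orig:{}
  [2..2]={T1}  "b"  orig:{}
  [1..2]={A,B}  "ab"

Original NTs in T[1,2] deriving "ab": ["A", "B"]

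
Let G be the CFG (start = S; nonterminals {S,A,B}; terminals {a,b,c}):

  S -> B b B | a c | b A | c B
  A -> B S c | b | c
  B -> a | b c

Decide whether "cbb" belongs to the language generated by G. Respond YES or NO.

CNF form of G:
  S -> B X4 | T0 B | T1 A | T2 T0
  A -> B X3 | b | c
  B -> T1 T0 | a
  T0 -> c
  T1 -> b
  T2 -> a
  X3 -> S T0
  X4 -> T1 B

CYK table (by increasing span):
  [0..0]={A,T0}  "c"  orig:{A}
  [1..1]={A,T1}  "b"  orig:{A}
  [2..2]={A,T1}  "b"  orig:{A}
  [0..1]=∅  "cb"
  [1..2]={S}  "bb"
  [0..2]=∅  "cbb"

S ∉ T[0,2] ⇒ NO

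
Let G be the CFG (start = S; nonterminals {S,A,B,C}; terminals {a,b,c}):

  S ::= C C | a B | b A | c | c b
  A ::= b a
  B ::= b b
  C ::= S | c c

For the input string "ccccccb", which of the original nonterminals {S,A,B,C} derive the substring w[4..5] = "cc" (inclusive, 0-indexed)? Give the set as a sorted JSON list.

CNF form of G:
  S -> C C | T0 A | T1 B | T2 T0 | c
  A -> T0 T1
  B -> T0 T0
  C -> C C | T0 A | T1 B | T2 T0 | T2 T2 | c
  T0 -> b
  T1 -> a
  T2 -> c

CYK fill — only the sub-triangle for w[4..5]:
  [4..4]={C,S,T2}  "c"  orig:{C,S}
  [5..5]={C,S,T2}  "c"  orig:{C,S}
  [4..5]={C,S}  "cc"

Original NTs in T[4,5] deriving "cc": ["C", "S"]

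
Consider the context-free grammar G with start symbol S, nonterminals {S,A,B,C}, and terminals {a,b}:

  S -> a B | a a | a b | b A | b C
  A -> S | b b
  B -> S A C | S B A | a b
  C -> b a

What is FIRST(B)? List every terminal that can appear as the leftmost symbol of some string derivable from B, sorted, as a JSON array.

FIRST sets, iterate to fixpoint:
[1]
  A via A→b b: +{b}
  B via B→a b: +{a}
  C via C→b a: +{b}
  S via S→a B: +{a}
  S via S→b A: +{b}
  S: {a,b}  A: {b}  B: {a}  C: {b}
[2]
  A via A→S: +{a}
  B via B→S A C: +{b}
  S: {a,b}  A: {a,b}  B: {a,b}  C: {b}
[3] — fixpoint
  S: {a,b}  A: {a,b}  B: {a,b}  C: {b}

FIRST(B) = ["a", "b"]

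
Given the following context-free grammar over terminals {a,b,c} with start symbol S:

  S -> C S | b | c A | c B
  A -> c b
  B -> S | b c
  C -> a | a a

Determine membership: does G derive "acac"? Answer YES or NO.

CNF form of G:
  S -> C S | T0 A | T0 B | b
  A -> T0 T1
  B -> C S | T0 A | T0 B | T1 T0 | b
  C -> T2 T2 | a
  T0 -> c
  T1 -> b
  T2 -> a

Fill CYK table bottom-up:
  [0..0]={C,T2}  "a"  orig:{C}
  [1..1]={T0}  "c"  orig:{}
  [2..2]={C,T2}  "a"  orig:{C}
  [3..3]={T0}  "c"  orig:{}
  [0..1]=∅  "ac"
  [1..2]=∅  "ca"
  [2..3]=∅  "ac"
  [0..2]=∅  "aca"
  [1..3]=∅  "cac"
  [0..3]=∅  "acac"

S ∉ T[0,3] ⇒ NO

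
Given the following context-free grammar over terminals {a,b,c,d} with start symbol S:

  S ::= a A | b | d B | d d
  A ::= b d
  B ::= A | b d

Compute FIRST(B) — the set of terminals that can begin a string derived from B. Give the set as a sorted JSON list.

FIRST sets, iterate to fixpoint:
iter 1:
  A via A→b d: +{b}
  B via B→A: +{b}
  S via S→a A: +{a}
  S via S→b: +{b}
  S via S→d B: +{d}
  S: {a,b,d}  A: {b}  B: {b}
iter 2: done
  S: {a,b,d}  A: {b}  B: {b}

FIRST(B) = ["b"]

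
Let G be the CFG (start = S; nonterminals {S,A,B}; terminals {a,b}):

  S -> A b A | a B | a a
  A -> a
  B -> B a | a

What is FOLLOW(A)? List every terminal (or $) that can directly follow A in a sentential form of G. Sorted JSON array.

FIRST iteration:
[1]
  A via A→a: +{a}
  B via B→a: +{a}
  S via S→A b A: +{a}
  FIRST[S]={a}  FIRST[A]={a}  FIRST[B]={a}
[2] (no change)
  FIRST[S]={a}  FIRST[A]={a}  FIRST[B]={a}

Compute FOLLOW by fixpoint:
FOLLOW(S) := {$}
[1]
  B→B a: FOLLOW(B) ⊇ FIRST(a) = {a}; new: +{a}
  S→A b A: FOLLOW(A) ⊇ FIRST(b) = {b}; new: +{b}
  S→A b A: FOLLOW(A) ⊇ FOLLOW(S) ⊇ {$}; new: +{$}
  S→a B: FOLLOW(B) ⊇ FOLLOW(S) ⊇ {$}; new: +{$}
  FOLLOW[S]={$}  FOLLOW[A]={$,b}  FOLLOW[B]={$,a}
[2] (stable)
  FOLLOW[S]={$}  FOLLOW[A]={$,b}  FOLLOW[B]={$,a}

FOLLOW(A) = ["$", "b"]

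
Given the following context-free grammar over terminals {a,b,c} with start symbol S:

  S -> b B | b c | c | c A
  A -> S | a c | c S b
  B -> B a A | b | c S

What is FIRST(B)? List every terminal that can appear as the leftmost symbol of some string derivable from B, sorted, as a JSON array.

Compute FIRST by fixpoint:
iter 1:
  A via A→a c: +{a}
  A via A→c S b: +{c}
  B via B→b: +{b}
  B via B→c S: +{c}
  S via S→b B: +{b}
  S via S→c: +{c}
  FIRST[S]={b,c}  FIRST[A]={a,c}  FIRST[B]={b,c}
iter 2:
  A via A→S: +{b}
  FIRST[S]={b,c}  FIRST[A]={a,b,c}  FIRST[B]={b,c}
iter 3: (no change)
  FIRST[S]={b,c}  FIRST[A]={a,b,c}  FIRST[B]={b,c}

FIRST(B) = ["b", "c"]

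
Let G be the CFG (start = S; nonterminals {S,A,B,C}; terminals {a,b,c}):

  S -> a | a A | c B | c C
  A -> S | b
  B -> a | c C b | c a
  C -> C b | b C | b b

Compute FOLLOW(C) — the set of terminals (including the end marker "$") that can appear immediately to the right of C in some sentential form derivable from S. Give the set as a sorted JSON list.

FIRST iteration:
iter 1:
  A via A→b: +{b}
  B via B→a: +{a}
  B via B→c C b: +{c}
  C via C→b C: +{b}
  S via S→a: +{a}
  S via S→c B: +{c}
  FIRST(S)={a,c}  FIRST(A)={b}  FIRST(B)={a,c}  FIRST(C)={b}
iter 2:
  A via A→S: +{a,c}
  FIRST(S)={a,c}  FIRST(A)={a,b,c}  FIRST(B)={a,c}  FIRST(C)={b}
iter 3: (no change)
  FIRST(S)={a,c}  FIRST(A)={a,b,c}  FIRST(B)={a,c}  FIRST(C)={b}

Compute FOLLOW by fixpoint:
FOLLOW(S) := {$}
iter 1:
  B→c C b: FOLLOW(C) ⊇ FIRST(b) = {b}; new: +{b}
  S→a A: FOLLOW(A) ⊇ FOLLOW(S) ⊇ {$}; new: +{$}
  S→c B: FOLLOW(B) ⊇ FOLLOW(S) ⊇ {$}; new: +{$}
  S→c C: FOLLOW(C) ⊇ FOLLOW(S) ⊇ {$}; new: +{$}
  S: {$}  A: {$}  B: {$}  C: {$,b}
iter 2: (no change)
  S: {$}  A: {$}  B: {$}  C: {$,b}

FOLLOW(C) = ["$", "b"]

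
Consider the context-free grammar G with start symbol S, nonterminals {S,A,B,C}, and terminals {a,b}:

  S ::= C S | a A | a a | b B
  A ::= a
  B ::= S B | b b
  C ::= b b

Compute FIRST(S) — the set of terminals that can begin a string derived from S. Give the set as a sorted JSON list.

FIRST iteration:
round 1:
  A via A→a: +{a}
  B via B→b b: +{b}
  C via C→b b: +{b}
  S via S→C S: +{b}
  S via S→a A: +{a}
  S: {a,b}  A: {a}  B: {b}  C: {b}
round 2:
  B via B→S B: +{a}
  S: {a,b}  A: {a}  B: {a,b}  C: {b}
round 3: (stable)
  S: {a,b}  A: {a}  B: {a,b}  C: {b}

FIRST(S) = ["a", "b"]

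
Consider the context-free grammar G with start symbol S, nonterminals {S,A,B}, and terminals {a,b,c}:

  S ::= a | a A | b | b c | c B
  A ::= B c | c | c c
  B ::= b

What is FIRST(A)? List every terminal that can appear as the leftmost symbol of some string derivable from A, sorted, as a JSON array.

FIRST sets, iterate to fixpoint:
[1]
  A via A→c: +{c}
  B via B→b: +{b}
  S via S→a: +{a}
  S via S→b: +{b}
  S via S→c B: +{c}
  FIRST(S)={a,b,c}  FIRST(A)={c}  FIRST(B)={b}
[2]
  A via A→B c: +{b}
  FIRST(S)={a,b,c}  FIRST(A)={b,c}  FIRST(B)={b}
[3] done
  FIRST(S)={a,b,c}  FIRST(A)={b,c}  FIRST(B)={b}

FIRST(A) = ["b", "c"]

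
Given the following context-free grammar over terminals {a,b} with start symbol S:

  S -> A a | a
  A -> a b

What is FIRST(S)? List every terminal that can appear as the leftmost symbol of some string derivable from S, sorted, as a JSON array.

Compute FIRST by fixpoint:
iter 1:
  A via A→a b: +{a}
  S via S→A a: +{a}
  FIRST[S]={a}  FIRST[A]={a}
iter 2: (stable)
  FIRST[S]={a}  FIRST[A]={a}

FIRST(S) = ["a"]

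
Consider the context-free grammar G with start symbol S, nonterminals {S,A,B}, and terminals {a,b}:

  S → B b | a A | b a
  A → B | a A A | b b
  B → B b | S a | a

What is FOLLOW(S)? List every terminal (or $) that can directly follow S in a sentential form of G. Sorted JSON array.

FIRST sets, iterate to fixpoint:
[1]
  A via A→a A A: +{a}
  A via A→b b: +{b}
  B via B→a: +{a}
  S via S→B b: +{a}
  S via S→b a: +{b}
  S: {a,b}  A: {a,b}  B: {a}
[2]
  B via B→S a: +{b}
  S: {a,b}  A: {a,b}  B: {a,b}
[3] (no change)
  S: {a,b}  A: {a,b}  B: {a,b}

FOLLOW iteration:
seed FOLLOW(S) with $
iter 1:
  A→a A A: FOLLOW(A) ⊇ FIRST(A) = {a,b}; new: +{a,b}
  B→B b: FOLLOW(B) ⊇ FIRST(b) = {b}; new: +{b}
  B→S a: FOLLOW(S) ⊇ FIRST(a) = {a}; new: +{a}
  S→a A: FOLLOW(A) ⊇ FOLLOW(S) ⊇ {$,a}; new: +{$}
  FOLLOW[S]={$,a}  FOLLOW[A]={$,a,b}  FOLLOW[B]={b}
iter 2:
  A→B: FOLLOW(B) ⊇ FOLLOW(A) ⊇ {$,a,b}; new: +{$,a}
  FOLLOW[S]={$,a}  FOLLOW[A]={$,a,b}  FOLLOW[B]={$,a,b}
iter 3: (stable)
  FOLLOW[S]={$,a}  FOLLOW[A]={$,a,b}  FOLLOW[B]={$,a,b}

FOLLOW(S) = ["$", "a"]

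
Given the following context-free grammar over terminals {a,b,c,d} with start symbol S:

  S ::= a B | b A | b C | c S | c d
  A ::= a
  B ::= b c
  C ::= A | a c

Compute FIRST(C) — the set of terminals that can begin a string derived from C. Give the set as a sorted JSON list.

FIRST sets, iterate to fixpoint:
pass 1:
  A via A→a: +{a}
  B via B→b c: +{b}
  C via C→A: +{a}
  S via S→a B: +{a}
  S via S→b A: +{b}
  S via S→c S: +{c}
  S: {a,b,c}  A: {a}  B: {b}  C: {a}
pass 2: — fixpoint
  S: {a,b,c}  A: {a}  B: {b}  C: {a}

FIRST(C) = ["a"]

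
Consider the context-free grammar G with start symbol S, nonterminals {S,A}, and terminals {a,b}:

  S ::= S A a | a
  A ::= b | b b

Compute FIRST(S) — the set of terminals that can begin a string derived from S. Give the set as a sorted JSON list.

FIRST sets, iterate to fixpoint:
round 1:
  A via A→b: +{b}
  S via S→a: +{a}
  S: {a}  A: {b}
round 2: (no change)
  S: {a}  A: {b}

FIRST(S) = ["a"]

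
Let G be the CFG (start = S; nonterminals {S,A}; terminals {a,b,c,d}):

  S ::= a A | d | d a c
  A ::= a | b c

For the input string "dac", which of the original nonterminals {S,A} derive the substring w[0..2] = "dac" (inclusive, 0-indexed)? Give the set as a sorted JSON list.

Convert to CNF:
  S -> T2 A | T3 X4 | d
  A -> T0 T1 | a
  T0 -> b
  T1 -> c
  T2 -> a
  T3 -> d
  X4 -> T2 T1

CYK fill (cells [i..j] with 0 ≤ i ≤ j ≤ 2 only):
  T[0,0] 'd' = {S,T3}  orig:{S}
  T[1,1] 'a' = {A,T2}  orig:{A}
  T[2,2] 'c' = {T1}  orig:{}
  T[0,1] 'da' = ∅
  T[1,2] 'ac' = {X4}  orig:{}
  T[0,2] 'dac' = {S}

Original NTs in T[0,2] deriving "dac": ["S"]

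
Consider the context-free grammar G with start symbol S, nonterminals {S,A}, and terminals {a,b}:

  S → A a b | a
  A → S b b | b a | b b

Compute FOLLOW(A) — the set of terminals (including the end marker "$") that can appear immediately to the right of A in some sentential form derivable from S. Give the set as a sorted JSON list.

Compute FIRST by fixpoint:
pass 1:
  A via A→b a: +{b}
  S via S→A a b: +{b}
  S via S→a: +{a}
  S: {a,b}  A: {b}
pass 2:
  A via A→S b b: +{a}
  S: {a,b}  A: {a,b}
pass 3: — fixpoint
  S: {a,b}  A: {a,b}

Compute FOLLOW by fixpoint:
initialize: $ ∈ FOLLOW(S)
[1]
  A→S b b: FOLLOW(S) ⊇ FIRST(b) = {b}; new: +{b}
  S→A a b: FOLLOW(A) ⊇ FIRST(a) = {a}; new: +{a}
  S: {$,b}  A: {a}
[2] (stable)
  S: {$,b}  A: {a}

FOLLOW(A) = ["a"]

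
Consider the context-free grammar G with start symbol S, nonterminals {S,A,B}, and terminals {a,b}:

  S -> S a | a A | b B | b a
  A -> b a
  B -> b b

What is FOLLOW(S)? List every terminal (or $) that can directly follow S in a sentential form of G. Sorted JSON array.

FIRST sets, iterate to fixpoint:
iter 1:
  A via A→b a: +{b}
  B via B→b b: +{b}
  S via S→a A: +{a}
  S via S→b B: +{b}
  S: {a,b}  A: {b}  B: {b}
iter 2: done
  S: {a,b}  A: {b}  B: {b}

FOLLOW sets:
seed FOLLOW(S) with $
round 1:
  S→S a: FOLLOW(S) ⊇ FIRST(a) = {a}; new: +{a}
  S→a A: FOLLOW(A) ⊇ FOLLOW(S) ⊇ {$,a}; new: +{$,a}
  S→b B: FOLLOW(B) ⊇ FOLLOW(S) ⊇ {$,a}; new: +{$,a}
  FOLLOW[S]={$,a}  FOLLOW[A]={$,a}  FOLLOW[B]={$,a}
round 2: — fixpoint
  FOLLOW[S]={$,a}  FOLLOW[A]={$,a}  FOLLOW[B]={$,a}

FOLLOW(S) = ["$", "a"]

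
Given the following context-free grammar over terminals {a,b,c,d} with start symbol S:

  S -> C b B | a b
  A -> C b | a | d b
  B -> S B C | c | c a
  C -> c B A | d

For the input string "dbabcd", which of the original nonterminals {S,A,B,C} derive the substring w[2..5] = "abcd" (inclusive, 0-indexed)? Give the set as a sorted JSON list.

Convert to CNF:
  S -> C X6 | T3 T0
  A -> C T0 | T1 T0 | a
  B -> S X4 | T2 T3 | c
  C -> T2 X5 | d
  T0 -> b
  T1 -> d
  T2 -> c
  T3 -> a
  X4 -> B C
  X5 -> B A
  X6 -> T0 B

CYK fill (cells [i..j] with 2 ≤ i ≤ j ≤ 5 only):
  cell(2,2) a: {A,T3}  orig:{A}
  cell(3,3) b: {T0}  orig:{}
  cell(4,4) c: {B,T2}  orig:{B}
  cell(5,5) d: {C,T1}  orig:{C}
  cell(2,3) ab: {S}
  cell(3,4) bc: {X6}  orig:{}
  cell(4,5) cd: {X4}  orig:{}
  cell(2,4) abc: ∅
  cell(3,5) bcd: ∅
  cell(2,5) abcd: {B}

Original NTs in T[2,5] deriving "abcd": ["B"]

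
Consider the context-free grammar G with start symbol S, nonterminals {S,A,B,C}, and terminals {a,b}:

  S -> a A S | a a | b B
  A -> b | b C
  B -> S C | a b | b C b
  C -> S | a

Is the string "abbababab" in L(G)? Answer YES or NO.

Convert to CNF:
  S -> T0 B | T1 T1 | T1 X4
  A -> T0 C | b
  B -> S C | T0 X2 | T1 T0
  C -> T0 B | T1 T1 | T1 X3 | a
  T0 -> b
  T1 -> a
  X2 -> C T0
  X3 -> A S
  X4 -> A S

Fill CYK table bottom-up:
  T[0,0] 'a' = {C,T1}  orig:{C}
  T[1,1] 'b' = {A,T0}  orig:{A}
  T[2,2] 'b' = {A,T0}  orig:{A}
  T[3,3] 'a' = {C,T1}  orig:{C}
  T[4,4] 'b' = {A,T0}  orig:{A}
  T[5,5] 'a' = {C,T1}  orig:{C}
  T[6,6] 'b' = {A,T0}  orig:{A}
  T[7,7] 'a' = {C,T1}  orig:{C}
  T[8,8] 'b' = {A,T0}  orig:{A}
  T[0,1] 'ab' = {B,X2}  orig:{B}
  T[1,2] 'bb' = ∅
  T[2,3] 'ba' = {A}
  T[3,4] 'ab' = {B,X2}  orig:{B}
  T[4,5] 'ba' = {A}
  T[5,6] 'ab' = {B,X2}  orig:{B}
  T[6,7] 'ba' = {A}
  T[7,8] 'ab' = {B,X2}  orig:{B}
  T[0,2] 'abb' = ∅
  T[1,3] 'bba' = ∅
  T[2,4] 'bab' = {B,C,S}
  T[3,5] 'aba' = ∅
  T[4,6] 'bab' = {B,C,S}
  T[5,7] 'aba' = ∅
  T[6,8] 'bab' = {B,C,S}
  T[0,3] 'abba' = ∅
  T[1,4] 'bbab' = {A,C,S,X3,X4}  orig:{A,C,S}
  T[2,5] 'baba' = {B}
  T[3,6] 'abab' = ∅
  T[4,7] 'baba' = {B}
  T[5,8] 'abab' = ∅
  T[0,4] 'abbab' = {C,S}
  T[1,5] 'bbaba' = {B,C,S}
  T[2,6] 'babab' = {X3,X4}  orig:{}
  T[3,7] 'ababa' = ∅
  T[4,8] 'babab' = {X3,X4}  orig:{}
  T[0,5] 'abbaba' = {B}
  T[1,6] 'bbabab' = {X2}  orig:{}
  T[2,7] 'bababa' = ∅
  T[3,8] 'ababab' = {C,S}
  T[0,6] 'abbabab' = ∅
  T[1,7] 'bbababa' = ∅
  T[2,8] 'bababab' = {A,X3,X4}  orig:{A}
  T[0,7] 'abbababa' = ∅
  T[1,8] 'bbababab' = {B}
  T[0,8] 'abbababab' = ∅

S ∉ T[0,8] ⇒ NO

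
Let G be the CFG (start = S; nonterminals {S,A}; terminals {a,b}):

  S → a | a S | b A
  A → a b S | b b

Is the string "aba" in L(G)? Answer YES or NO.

Convert to CNF:
  S -> T0 S | T1 A | a
  A -> T0 X2 | T1 T1
  T0 -> a
  T1 -> b
  X2 -> T1 S

CYK fill:
  cell(0,0) a: {S,T0}  orig:{S}
  cell(1,1) b: {T1}  orig:{}
  cell(2,2) a: {S,T0}  orig:{S}
  cell(0,1) ab: ∅
  cell(1,2) ba: {X2}  orig:{}
  cell(0,2) aba: {A}

S ∉ T[0,2] ⇒ NO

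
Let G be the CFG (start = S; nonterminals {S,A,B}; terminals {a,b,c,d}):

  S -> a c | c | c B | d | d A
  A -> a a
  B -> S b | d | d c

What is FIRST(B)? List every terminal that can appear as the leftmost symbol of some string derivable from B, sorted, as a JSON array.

FIRST sets, iterate to fixpoint:
iter 1:
  A via A→a a: +{a}
  B via B→d: +{d}
  S via S→a c: +{a}
  S via S→c: +{c}
  S via S→d: +{d}
  S: {a,c,d}  A: {a}  B: {d}
iter 2:
  B via B→S b: +{a,c}
  S: {a,c,d}  A: {a}  B: {a,c,d}
iter 3: (stable)
  S: {a,c,d}  A: {a}  B: {a,c,d}

FIRST(B) = ["a", "c", "d"]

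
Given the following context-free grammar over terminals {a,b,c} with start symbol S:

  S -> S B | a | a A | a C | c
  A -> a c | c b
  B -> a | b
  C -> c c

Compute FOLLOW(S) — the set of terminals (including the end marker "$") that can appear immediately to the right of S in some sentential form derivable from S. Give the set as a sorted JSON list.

Compute FIRST by fixpoint:
iter 1:
  A via A→a c: +{a}
  A via A→c b: +{c}
  B via B→a: +{a}
  B via B→b: +{b}
  C via C→c c: +{c}
  S via S→a: +{a}
  S via S→c: +{c}
  FIRST[S]={a,c}  FIRST[A]={a,c}  FIRST[B]={a,b}  FIRST[C]={c}
iter 2: done
  FIRST[S]={a,c}  FIRST[A]={a,c}  FIRST[B]={a,b}  FIRST[C]={c}

FOLLOW sets:
initialize: $ ∈ FOLLOW(S)
round 1:
  S→S B: FOLLOW(S) ⊇ FIRST(B) = {a,b}; new: +{a,b}
  S→S B: FOLLOW(B) ⊇ FOLLOW(S) ⊇ {$,a,b}; new: +{$,a,b}
  S→a A: FOLLOW(A) ⊇ FOLLOW(S) ⊇ {$,a,b}; new: +{$,a,b}
  S→a C: FOLLOW(C) ⊇ FOLLOW(S) ⊇ {$,a,b}; new: +{$,a,b}
  FOLLOW[S]={$,a,b}  FOLLOW[A]={$,a,b}  FOLLOW[B]={$,a,b}  FOLLOW[C]={$,a,b}
round 2: (stable)
  FOLLOW[S]={$,a,b}  FOLLOW[A]={$,a,b}  FOLLOW[B]={$,a,b}  FOLLOW[C]={$,a,b}

FOLLOW(S) = ["$", "a", "b"]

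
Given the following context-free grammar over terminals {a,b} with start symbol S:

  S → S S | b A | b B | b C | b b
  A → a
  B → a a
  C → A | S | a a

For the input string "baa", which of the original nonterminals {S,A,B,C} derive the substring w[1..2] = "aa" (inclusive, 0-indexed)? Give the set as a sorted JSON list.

CNF form of G:
  S -> S S | T1 A | T1 B | T1 C | T1 T1
  A -> a
  B -> T0 T0
  C -> S S | T0 T0 | T1 A | T1 B | T1 C | T1 T1 | a
  T0 -> a
  T1 -> b

Fill CYK table bottom-up, restricted to cells inside w[1..2]:
  [1..1]={A,C,T0}  "a"  orig:{A,C}
  [2..2]={A,C,T0}  "a"  orig:{A,C}
  [1..2]={B,C}  "aa"

Original NTs in T[1,2] deriving "aa": ["B", "C"]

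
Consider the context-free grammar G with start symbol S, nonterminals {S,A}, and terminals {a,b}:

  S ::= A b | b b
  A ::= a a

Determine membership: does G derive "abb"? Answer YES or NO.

Convert to CNF:
  S -> A T1 | T1 T1
  A -> T0 T0
  T0 -> a
  T1 -> b

CYK fill:
  [0..0]={T0}  "a"  orig:{}
  [1..1]={T1}  "b"  orig:{}
  [2..2]={T1}  "b"  orig:{}
  [0..1]=∅  "ab"
  [1..2]={S}  "bb"
  [0..2]=∅  "abb"

S ∉ T[0,2] ⇒ NO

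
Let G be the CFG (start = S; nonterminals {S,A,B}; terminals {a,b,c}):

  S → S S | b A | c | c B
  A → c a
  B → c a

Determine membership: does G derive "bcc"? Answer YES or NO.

Convert to CNF:
  S -> S S | T0 B | T2 A | c
  A -> T0 T1
  B -> T0 T1
  T0 -> c
  T1 -> a
  T2 -> b

CYK fill:
  T[0,0] 'b' = {T2}  orig:{}
  T[1,1] 'c' = {S,T0}  orig:{S}
  T[2,2] 'c' = {S,T0}  orig:{S}
  T[0,1] 'bc' = ∅
  T[1,2] 'cc' = {S}
  T[0,2] 'bcc' = ∅

S ∉ T[0,2] ⇒ NO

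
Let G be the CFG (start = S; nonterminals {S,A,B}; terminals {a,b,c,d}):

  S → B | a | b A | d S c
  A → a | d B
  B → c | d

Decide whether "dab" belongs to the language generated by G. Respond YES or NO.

CNF form of G:
  S -> T0 X3 | T1 A | a | c | d
  A -> T0 B | a
  B -> c | d
  T0 -> d
  T1 -> b
  T2 -> c
  X3 -> S T2

CYK table (by increasing span):
  T[0,0] 'd' = {B,S,T0}  orig:{B,S}
  T[1,1] 'a' = {A,S}
  T[2,2] 'b' = {T1}  orig:{}
  T[0,1] 'da' = ∅
  T[1,2] 'ab' = ∅
  T[0,2] 'dab' = ∅

S ∉ T[0,2] ⇒ NO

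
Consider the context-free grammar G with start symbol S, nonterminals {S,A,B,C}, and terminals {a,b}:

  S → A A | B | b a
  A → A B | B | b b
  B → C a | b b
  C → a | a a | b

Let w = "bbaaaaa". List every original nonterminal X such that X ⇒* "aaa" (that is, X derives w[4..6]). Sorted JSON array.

Convert to CNF:
  S -> A A | C T0 | T1 T0 | T1 T1
  A -> A B | C T0 | T1 T1
  B -> C T0 | T1 T1
  C -> T0 T0 | a | b
  T0 -> a
  T1 -> b

CYK table (by increasing span), restricted to cells inside w[4..6]:
  [4..4]={C,T0}  "a"  orig:{C}
  [5..5]={C,T0}  "a"  orig:{C}
  [6..6]={C,T0}  "a"  orig:{C}
  [4..5]={A,B,C,S}  "aa"
  [5..6]={A,B,C,S}  "aa"
  [4..6]={A,B,S}  "aaa"

Original NTs in T[4,6] deriving "aaa": ["A", "B", "S"]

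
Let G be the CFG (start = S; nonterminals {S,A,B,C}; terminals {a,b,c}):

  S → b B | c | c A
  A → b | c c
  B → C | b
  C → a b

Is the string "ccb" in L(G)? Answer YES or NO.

Convert to CNF:
  S -> T0 A | T2 B | c
  A -> T0 T0 | b
  B -> T1 T2 | b
  C -> T1 T2
  T0 -> c
  T1 -> a
  T2 -> b

CYK fill:
  T[0,0] 'c' = {S,T0}  orig:{S}
  T[1,1] 'c' = {S,T0}  orig:{S}
  T[2,2] 'b' = {A,B,T2}  orig:{A,B}
  T[0,1] 'cc' = {A}
  T[1,2] 'cb' = {S}
  T[0,2] 'ccb' = ∅

S ∉ T[0,2] ⇒ NO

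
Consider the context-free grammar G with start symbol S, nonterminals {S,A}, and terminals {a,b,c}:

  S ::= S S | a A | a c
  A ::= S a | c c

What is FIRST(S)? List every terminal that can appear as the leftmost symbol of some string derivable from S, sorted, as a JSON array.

Compute FIRST by fixpoint:
iter 1:
  A via A→c c: +{c}
  S via S→a A: +{a}
  FIRST(S)={a}  FIRST(A)={c}
iter 2:
  A via A→S a: +{a}
  FIRST(S)={a}  FIRST(A)={a,c}
iter 3: (stable)
  FIRST(S)={a}  FIRST(A)={a,c}

FIRST(S) = ["a"]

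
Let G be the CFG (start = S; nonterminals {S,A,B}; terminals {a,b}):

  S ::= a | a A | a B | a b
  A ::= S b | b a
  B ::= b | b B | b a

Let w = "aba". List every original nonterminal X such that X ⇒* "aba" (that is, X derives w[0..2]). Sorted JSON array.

Convert to CNF:
  S -> T1 A | T1 B | T1 T0 | a
  A -> S T0 | T0 T1
  B -> T0 B | T0 T1 | b
  T0 -> b
  T1 -> a

CYK table (by increasing span) — only the sub-triangle for w[0..2]:
  T[0,0] 'a' = {S,T1}  orig:{S}
  T[1,1] 'b' = {B,T0}  orig:{B}
  T[2,2] 'a' = {S,T1}  orig:{S}
  T[0,1] 'ab' = {A,S}
  T[1,2] 'ba' = {A,B}
  T[0,2] 'aba' = {S}

Original NTs in T[0,2] deriving "aba": ["S"]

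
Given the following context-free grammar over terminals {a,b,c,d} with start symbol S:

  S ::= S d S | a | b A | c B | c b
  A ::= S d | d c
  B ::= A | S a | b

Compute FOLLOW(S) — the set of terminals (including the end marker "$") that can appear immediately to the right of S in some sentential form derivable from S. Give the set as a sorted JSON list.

FIRST sets, iterate to fixpoint:
pass 1:
  A via A→d c: +{d}
  B via B→A: +{d}
  B via B→b: +{b}
  S via S→a: +{a}
  S via S→b A: +{b}
  S via S→c B: +{c}
  FIRST(S)={a,b,c}  FIRST(A)={d}  FIRST(B)={b,d}
pass 2:
  A via A→S d: +{a,b,c}
  B via B→A: +{a,c}
  FIRST(S)={a,b,c}  FIRST(A)={a,b,c,d}  FIRST(B)={a,b,c,d}
pass 3: done
  FIRST(S)={a,b,c}  FIRST(A)={a,b,c,d}  FIRST(B)={a,b,c,d}

FOLLOW sets:
initialize: $ ∈ FOLLOW(S)
round 1:
  A→S d: FOLLOW(S) ⊇ FIRST(d) = {d}; new: +{d}
  B→S a: FOLLOW(S) ⊇ FIRST(a) = {a}; new: +{a}
  S→b A: FOLLOW(A) ⊇ FOLLOW(S) ⊇ {$,a,d}; new: +{$,a,d}
  S→c B: FOLLOW(B) ⊇ FOLLOW(S) ⊇ {$,a,d}; new: +{$,a,d}
  FOLLOW(S)={$,a,d}  FOLLOW(A)={$,a,d}  FOLLOW(B)={$,a,d}
round 2: — fixpoint
  FOLLOW(S)={$,a,d}  FOLLOW(A)={$,a,d}  FOLLOW(B)={$,a,d}

FOLLOW(S) = ["$", "a", "d"]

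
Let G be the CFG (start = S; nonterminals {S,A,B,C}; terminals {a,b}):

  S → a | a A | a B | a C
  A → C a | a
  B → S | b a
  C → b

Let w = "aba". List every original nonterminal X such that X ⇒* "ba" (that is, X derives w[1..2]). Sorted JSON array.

CNF form of G:
  S -> T0 A | T0 B | T0 C | a
  A -> C T0 | a
  B -> T0 A | T0 B | T0 C | T1 T0 | a
  C -> b
  T0 -> a
  T1 -> b

CYK fill (cells [i..j] with 1 ≤ i ≤ j ≤ 2 only):
  cell(1,1) b: {C,T1}  orig:{C}
  cell(2,2) a: {A,B,S,T0}  orig:{A,B,S}
  cell(1,2) ba: {A,B}

Original NTs in T[1,2] deriving "ba": ["A", "B"]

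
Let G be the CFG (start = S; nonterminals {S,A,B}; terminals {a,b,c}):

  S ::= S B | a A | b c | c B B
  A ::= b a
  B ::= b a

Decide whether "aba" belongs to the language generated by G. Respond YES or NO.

Convert to CNF:
  S -> S B | T0 T2 | T1 A | T2 X3
  A -> T0 T1
  B -> T0 T1
  T0 -> b
  T1 -> a
  T2 -> c
  X3 -> B B

Fill CYK table bottom-up:
  [0..0]={T1}  "a"  orig:{}
  [1..1]={T0}  "b"  orig:{}
  [2..2]={T1}  "a"  orig:{}
  [0..1]=∅  "ab"
  [1..2]={A,B}  "ba"
  [0..2]={S}  "aba"

S ∈ T[0,2] ⇒ YES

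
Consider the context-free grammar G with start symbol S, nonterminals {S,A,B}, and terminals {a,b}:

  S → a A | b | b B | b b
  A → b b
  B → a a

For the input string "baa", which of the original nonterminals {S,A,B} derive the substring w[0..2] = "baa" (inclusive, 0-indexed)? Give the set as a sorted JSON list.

CNF form of G:
  S -> T0 B | T0 T0 | T1 A | b
  A -> T0 T0
  B -> T1 T1
  T0 -> b
  T1 -> a

Fill CYK table bottom-up (cells [i..j] with 0 ≤ i ≤ j ≤ 2 only):
  T[0,0] 'b' = {S,T0}  orig:{S}
  T[1,1] 'a' = {T1}  orig:{}
  T[2,2] 'a' = {T1}  orig:{}
  T[0,1] 'ba' = ∅
  T[1,2] 'aa' = {B}
  T[0,2] 'baa' = {S}

Original NTs in T[0,2] deriving "baa": ["S"]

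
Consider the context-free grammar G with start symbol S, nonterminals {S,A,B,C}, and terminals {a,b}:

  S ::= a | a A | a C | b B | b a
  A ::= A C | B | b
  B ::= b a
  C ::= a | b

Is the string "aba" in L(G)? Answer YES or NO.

Convert to CNF:
  S -> T0 B | T0 T1 | T1 A | T1 C | a
  A -> A C | T0 T1 | b
  B -> T0 T1
  C -> a | b
  T0 -> b
  T1 -> a

CYK fill:
  cell(0,0) a: {C,S,T1}  orig:{C,S}
  cell(1,1) b: {A,C,T0}  orig:{A,C}
  cell(2,2) a: {C,S,T1}  orig:{C,S}
  cell(0,1) ab: {S}
  cell(1,2) ba: {A,B,S}
  cell(0,2) aba: {S}

S ∈ T[0,2] ⇒ YES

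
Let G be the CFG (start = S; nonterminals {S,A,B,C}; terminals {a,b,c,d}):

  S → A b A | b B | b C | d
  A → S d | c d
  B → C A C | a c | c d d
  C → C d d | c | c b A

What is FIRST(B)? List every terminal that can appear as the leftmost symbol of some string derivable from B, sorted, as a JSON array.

Compute FIRST by fixpoint:
pass 1:
  A via A→c d: +{c}
  B via B→a c: +{a}
  B via B→c d d: +{c}
  C via C→c: +{c}
  S via S→A b A: +{c}
  S via S→b B: +{b}
  S via S→d: +{d}
  FIRST(S)={b,c,d}  FIRST(A)={c}  FIRST(B)={a,c}  FIRST(C)={c}
pass 2:
  A via A→S d: +{b,d}
  FIRST(S)={b,c,d}  FIRST(A)={b,c,d}  FIRST(B)={a,c}  FIRST(C)={c}
pass 3: (no change)
  FIRST(S)={b,c,d}  FIRST(A)={b,c,d}  FIRST(B)={a,c}  FIRST(C)={c}

FIRST(B) = ["a", "c"]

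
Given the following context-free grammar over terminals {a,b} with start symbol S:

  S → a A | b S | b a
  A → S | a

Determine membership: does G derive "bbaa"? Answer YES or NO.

Convert to CNF:
  S -> T0 A | T1 S | T1 T0
  A -> T0 A | T1 S | T1 T0 | a
  T0 -> a
  T1 -> b

CYK fill:
  [0..0]={T1}  "b"  orig:{}
  [1..1]={T1}  "b"  orig:{}
  [2..2]={A,T0}  "a"  orig:{A}
  [3..3]={A,T0}  "a"  orig:{A}
  [0..1]=∅  "bb"
  [1..2]={A,S}  "ba"
  [2..3]={A,S}  "aa"
  [0..2]={A,S}  "bba"
  [1..3]={A,S}  "baa"
  [0..3]={A,S}  "bbaa"

S ∈ T[0,3] ⇒ YES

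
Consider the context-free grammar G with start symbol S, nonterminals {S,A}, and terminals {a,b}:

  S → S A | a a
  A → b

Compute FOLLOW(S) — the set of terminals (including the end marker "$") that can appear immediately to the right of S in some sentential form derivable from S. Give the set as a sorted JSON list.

FIRST sets, iterate to fixpoint:
round 1:
  A via A→b: +{b}
  S via S→a a: +{a}
  S: {a}  A: {b}
round 2: (stable)
  S: {a}  A: {b}

Compute FOLLOW by fixpoint:
FOLLOW(S) := {$}
iter 1:
  S→S A: FOLLOW(S) ⊇ FIRST(A) = {b}; new: +{b}
  S→S A: FOLLOW(A) ⊇ FOLLOW(S) ⊇ {$,b}; new: +{$,b}
  FOLLOW(S)={$,b}  FOLLOW(A)={$,b}
iter 2: (stable)
  FOLLOW(S)={$,b}  FOLLOW(A)={$,b}

FOLLOW(S) = ["$", "b"]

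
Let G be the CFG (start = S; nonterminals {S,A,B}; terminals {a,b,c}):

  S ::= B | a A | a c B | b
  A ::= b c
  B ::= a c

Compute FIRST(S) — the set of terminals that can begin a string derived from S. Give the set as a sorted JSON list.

Compute FIRST by fixpoint:
round 1:
  A via A→b c: +{b}
  B via B→a c: +{a}
  S via S→B: +{a}
  S via S→b: +{b}
  FIRST(S)={a,b}  FIRST(A)={b}  FIRST(B)={a}
round 2: — fixpoint
  FIRST(S)={a,b}  FIRST(A)={b}  FIRST(B)={a}

FIRST(S) = ["a", "b"]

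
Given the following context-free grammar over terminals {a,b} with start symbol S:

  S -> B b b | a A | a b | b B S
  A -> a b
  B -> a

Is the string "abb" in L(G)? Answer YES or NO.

Convert to CNF:
  S -> B X2 | T0 A | T0 T1 | T1 X3
  A -> T0 T1
  B -> a
  T0 -> a
  T1 -> b
  X2 -> T1 T1
  X3 -> B S

CYK fill:
  [0..0]={B,T0}  "a"  orig:{B}
  [1..1]={T1}  "b"  orig:{}
  [2..2]={T1}  "b"  orig:{}
  [0..1]={A,S}  "ab"
  [1..2]={X2}  "bb"  orig:{}
  [0..2]={S}  "abb"

S ∈ T[0,2] ⇒ YES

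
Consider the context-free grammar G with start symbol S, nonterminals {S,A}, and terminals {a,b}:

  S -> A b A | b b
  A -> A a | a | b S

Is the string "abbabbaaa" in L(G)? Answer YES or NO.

CNF form of G:
  S -> A X2 | T1 T1
  A -> A T0 | T1 S | a
  T0 -> a
  T1 -> b
  X2 -> T1 A

CYK fill:
  cell(0,0) a: {A,T0}  orig:{A}
  cell(1,1) b: {T1}  orig:{}
  cell(2,2) b: {T1}  orig:{}
  cell(3,3) a: {A,T0}  orig:{A}
  cell(4,4) b: {T1}  orig:{}
  cell(5,5) b: {T1}  orig:{}
  cell(6,6) a: {A,T0}  orig:{A}
  cell(7,7) a: {A,T0}  orig:{A}
  cell(8,8) a: {A,T0}  orig:{A}
  cell(0,1) ab: ∅
  cell(1,2) bb: {S}
  cell(2,3) ba: {X2}  orig:{}
  cell(3,4) ab: ∅
  cell(4,5) bb: {S}
  cell(5,6) ba: {X2}  orig:{}
  cell(6,7) aa: {A}
  cell(7,8) aa: {A}
  cell(0,2) abb: ∅
  cell(1,3) bba: ∅
  cell(2,4) bab: ∅
  cell(3,5) abb: ∅
  cell(4,6) bba: ∅
  cell(5,7) baa: {X2}  orig:{}
  cell(6,8) aaa: {A}
  cell(0,3) abba: ∅
  cell(1,4) bbab: ∅
  cell(2,5) babb: ∅
  cell(3,6) abba: ∅
  cell(4,7) bbaa: ∅
  cell(5,8) baaa: {X2}  orig:{}
  cell(0,4) abbab: ∅
  cell(1,5) bbabb: ∅
  cell(2,6) babba: ∅
  cell(3,7) abbaa: ∅
  cell(4,8) bbaaa: ∅
  cell(0,5) abbabb: ∅
  cell(1,6) bbabba: ∅
  cell(2,7) babbaa: ∅
  cell(3,8) abbaaa: ∅
  cell(0,6) abbabba: ∅
  cell(1,7) bbabbaa: ∅
  cell(2,8) babbaaa: ∅
  cell(0,7) abbabbaa: ∅
  cell(1,8) bbabbaaa: ∅
  cell(0,8) abbabbaaa: ∅

S ∉ T[0,8] ⇒ NO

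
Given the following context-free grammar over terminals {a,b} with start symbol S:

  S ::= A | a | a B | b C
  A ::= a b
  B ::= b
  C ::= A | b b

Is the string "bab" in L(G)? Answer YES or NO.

CNF form of G:
  S -> T0 B | T0 T1 | T1 C | a
  A -> T0 T1
  B -> b
  C -> T0 T1 | T1 T1
  T0 -> a
  T1 -> b

CYK fill:
  T[0,0] 'b' = {B,T1}  orig:{B}
  T[1,1] 'a' = {S,T0}  orig:{S}
  T[2,2] 'b' = {B,T1}  orig:{B}
  T[0,1] 'ba' = ∅
  T[1,2] 'ab' = {A,C,S}
  T[0,2] 'bab' = {S}

S ∈ T[0,2] ⇒ YES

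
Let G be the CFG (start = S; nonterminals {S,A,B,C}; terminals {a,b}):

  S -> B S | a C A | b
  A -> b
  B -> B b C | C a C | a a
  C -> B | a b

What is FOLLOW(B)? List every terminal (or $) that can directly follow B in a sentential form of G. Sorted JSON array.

FIRST sets, iterate to fixpoint:
pass 1:
  A via A→b: +{b}
  B via B→a a: +{a}
  C via C→B: +{a}
  S via S→B S: +{a}
  S via S→b: +{b}
  FIRST(S)={a,b}  FIRST(A)={b}  FIRST(B)={a}  FIRST(C)={a}
pass 2: (no change)
  FIRST(S)={a,b}  FIRST(A)={b}  FIRST(B)={a}  FIRST(C)={a}

FOLLOW iteration:
seed FOLLOW(S) with $
[1]
  B→B b C: FOLLOW(B) ⊇ FIRST(b) = {b}; new: +{b}
  B→B b C: FOLLOW(C) ⊇ FOLLOW(B) ⊇ {b}; new: +{b}
  B→C a C: FOLLOW(C) ⊇ FIRST(a) = {a}; new: +{a}
  C→B: FOLLOW(B) ⊇ FOLLOW(C) ⊇ {a,b}; new: +{a}
  S→a C A: FOLLOW(A) ⊇ FOLLOW(S) ⊇ {$}; new: +{$}
  S: {$}  A: {$}  B: {a,b}  C: {a,b}
[2] (no change)
  S: {$}  A: {$}  B: {a,b}  C: {a,b}

FOLLOW(B) = ["a", "b"]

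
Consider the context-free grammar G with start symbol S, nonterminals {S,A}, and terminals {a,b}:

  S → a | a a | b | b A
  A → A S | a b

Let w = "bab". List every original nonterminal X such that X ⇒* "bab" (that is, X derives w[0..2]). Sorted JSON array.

CNF form of G:
  S -> T0 T0 | T1 A | a | b
  A -> A S | T0 T1
  T0 -> a
  T1 -> b

CYK fill (cells [i..j] with 0 ≤ i ≤ j ≤ 2 only):
  cell(0,0) b: {S,T1}  orig:{S}
  cell(1,1) a: {S,T0}  orig:{S}
  cell(2,2) b: {S,T1}  orig:{S}
  cell(0,1) ba: ∅
  cell(1,2) ab: {A}
  cell(0,2) bab: {S}

Original NTs in T[0,2] deriving "bab": ["S"]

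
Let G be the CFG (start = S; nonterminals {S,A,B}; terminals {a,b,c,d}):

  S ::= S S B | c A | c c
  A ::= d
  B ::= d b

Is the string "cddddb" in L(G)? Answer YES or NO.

Convert to CNF:
  S -> S X3 | T2 A | T2 T2
  A -> d
  B -> T0 T1
  T0 -> d
  T1 -> b
  T2 -> c
  X3 -> S B

Fill CYK table bottom-up:
  cell(0,0) c: {T2}  orig:{}
  cell(1,1) d: {A,T0}  orig:{A}
  cell(2,2) d: {A,T0}  orig:{A}
  cell(3,3) d: {A,T0}  orig:{A}
  cell(4,4) d: {A,T0}  orig:{A}
  cell(5,5) b: {T1}  orig:{}
  cell(0,1) cd: {S}
  cell(1,2) dd: ∅
  cell(2,3) dd: ∅
  cell(3,4) dd: ∅
  cell(4,5) db: {B}
  cell(0,2) cdd: ∅
  cell(1,3) ddd: ∅
  cell(2,4) ddd: ∅
  cell(3,5) ddb: ∅
  cell(0,3) cddd: ∅
  cell(1,4) dddd: ∅
  cell(2,5) dddb: ∅
  cell(0,4) cdddd: ∅
  cell(1,5) ddddb: ∅
  cell(0,5) cddddb: ∅

S ∉ T[0,5] ⇒ NO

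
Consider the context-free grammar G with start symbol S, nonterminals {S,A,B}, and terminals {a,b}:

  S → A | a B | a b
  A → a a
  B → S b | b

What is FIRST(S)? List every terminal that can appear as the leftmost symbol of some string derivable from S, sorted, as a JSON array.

FIRST sets, iterate to fixpoint:
[1]
  A via A→a a: +{a}
  B via B→b: +{b}
  S via S→A: +{a}
  FIRST(S)={a}  FIRST(A)={a}  FIRST(B)={b}
[2]
  B via B→S b: +{a}
  FIRST(S)={a}  FIRST(A)={a}  FIRST(B)={a,b}
[3] done
  FIRST(S)={a}  FIRST(A)={a}  FIRST(B)={a,b}

FIRST(S) = ["a"]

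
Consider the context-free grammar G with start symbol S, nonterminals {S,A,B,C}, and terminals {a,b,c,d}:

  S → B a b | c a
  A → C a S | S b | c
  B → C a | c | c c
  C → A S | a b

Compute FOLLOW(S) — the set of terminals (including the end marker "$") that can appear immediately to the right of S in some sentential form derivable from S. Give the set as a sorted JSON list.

Compute FIRST by fixpoint:
[1]
  A via A→c: +{c}
  B via B→c: +{c}
  C via C→A S: +{c}
  C via C→a b: +{a}
  S via S→B a b: +{c}
  S: {c}  A: {c}  B: {c}  C: {a,c}
[2]
  A via A→C a S: +{a}
  B via B→C a: +{a}
  S via S→B a b: +{a}
  S: {a,c}  A: {a,c}  B: {a,c}  C: {a,c}
[3] (no change)
  S: {a,c}  A: {a,c}  B: {a,c}  C: {a,c}

FOLLOW sets:
initialize: $ ∈ FOLLOW(S)
pass 1:
  A→C a S: FOLLOW(C) ⊇ FIRST(a) = {a}; new: +{a}
  A→S b: FOLLOW(S) ⊇ FIRST(b) = {b}; new: +{b}
  C→A S: FOLLOW(A) ⊇ FIRST(S) = {a,c}; new: +{a,c}
  C→A S: FOLLOW(S) ⊇ FOLLOW(C) ⊇ {a}; new: +{a}
  S→B a b: FOLLOW(B) ⊇ FIRST(a) = {a}; new: +{a}
  FOLLOW[S]={$,a,b}  FOLLOW[A]={a,c}  FOLLOW[B]={a}  FOLLOW[C]={a}
pass 2:
  A→C a S: FOLLOW(S) ⊇ FOLLOW(A) ⊇ {a,c}; new: +{c}
  FOLLOW[S]={$,a,b,c}  FOLLOW[A]={a,c}  FOLLOW[B]={a}  FOLLOW[C]={a}
pass 3: (no change)
  FOLLOW[S]={$,a,b,c}  FOLLOW[A]={a,c}  FOLLOW[B]={a}  FOLLOW[C]={a}

FOLLOW(S) = ["$", "a", "b", "c"]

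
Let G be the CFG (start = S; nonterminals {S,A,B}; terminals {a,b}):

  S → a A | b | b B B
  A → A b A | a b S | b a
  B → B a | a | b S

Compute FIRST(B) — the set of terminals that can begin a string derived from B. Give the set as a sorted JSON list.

FIRST sets, iterate to fixpoint:
pass 1:
  A via A→a b S: +{a}
  A via A→b a: +{b}
  B via B→a: +{a}
  B via B→b S: +{b}
  S via S→a A: +{a}
  S via S→b: +{b}
  FIRST(S)={a,b}  FIRST(A)={a,b}  FIRST(B)={a,b}
pass 2: — fixpoint
  FIRST(S)={a,b}  FIRST(A)={a,b}  FIRST(B)={a,b}

FIRST(B) = ["a", "b"]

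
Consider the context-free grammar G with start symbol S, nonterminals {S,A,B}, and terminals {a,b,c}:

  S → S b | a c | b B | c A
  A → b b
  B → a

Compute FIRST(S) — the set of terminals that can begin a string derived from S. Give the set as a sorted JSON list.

FIRST iteration:
iter 1:
  A via A→b b: +{b}
  B via B→a: +{a}
  S via S→a c: +{a}
  S via S→b B: +{b}
  S via S→c A: +{c}
  FIRST[S]={a,b,c}  FIRST[A]={b}  FIRST[B]={a}
iter 2: done
  FIRST[S]={a,b,c}  FIRST[A]={b}  FIRST[B]={a}

FIRST(S) = ["a", "b", "c"]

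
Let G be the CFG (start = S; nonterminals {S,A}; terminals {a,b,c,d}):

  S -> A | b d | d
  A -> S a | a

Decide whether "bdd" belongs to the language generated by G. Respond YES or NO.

CNF form of G:
  S -> S T0 | T1 T2 | a | d
  A -> S T0 | a
  T0 -> a
  T1 -> b
  T2 -> d

Fill CYK table bottom-up:
  cell(0,0) b: {T1}  orig:{}
  cell(1,1) d: {S,T2}  orig:{S}
  cell(2,2) d: {S,T2}  orig:{S}
  cell(0,1) bd: {S}
  cell(1,2) dd: ∅
  cell(0,2) bdd: ∅

S ∉ T[0,2] ⇒ NO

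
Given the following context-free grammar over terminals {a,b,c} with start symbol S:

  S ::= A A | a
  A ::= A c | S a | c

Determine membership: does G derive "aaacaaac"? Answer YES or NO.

CNF form of G:
  S -> A A | a
  A -> A T0 | S T1 | c
  T0 -> c
  T1 -> a

Fill CYK table bottom-up:
  T[0,0] 'a' = {S,T1}  orig:{S}
  T[1,1] 'a' = {S,T1}  orig:{S}
  T[2,2] 'a' = {S,T1}  orig:{S}
  T[3,3] 'c' = {A,T0}  orig:{A}
  T[4,4] 'a' = {S,T1}  orig:{S}
  T[5,5] 'a' = {S,T1}  orig:{S}
  T[6,6] 'a' = {S,T1}  orig:{S}
  T[7,7] 'c' = {A,T0}  orig:{A}
  T[0,1] 'aa' = {A}
  T[1,2] 'aa' = {A}
  T[2,3] 'ac' = ∅
  T[3,4] 'ca' = ∅
  T[4,5] 'aa' = {A}
  T[5,6] 'aa' = {A}
  T[6,7] 'ac' = ∅
  T[0,2] 'aaa' = ∅
  T[1,3] 'aac' = {A,S}
  T[2,4] 'aca' = ∅
  T[3,5] 'caa' = {S}
  T[4,6] 'aaa' = ∅
  T[5,7] 'aac' = {A,S}
  T[0,3] 'aaac' = ∅
  T[1,4] 'aaca' = {A}
  T[2,5] 'acaa' = ∅
  T[3,6] 'caaa' = {A}
  T[4,7] 'aaac' = ∅
  T[0,4] 'aaaca' = ∅
  T[1,5] 'aacaa' = {S}
  T[2,6] 'acaaa' = ∅
  T[3,7] 'caaac' = {A,S}
  T[0,5] 'aaacaa' = ∅
  T[1,6] 'aacaaa' = {A,S}
  T[2,7] 'acaaac' = ∅
  T[0,6] 'aaacaaa' = ∅
  T[1,7] 'aacaaac' = {A,S}
  T[0,7] 'aaacaaac' = ∅

S ∉ T[0,7] ⇒ NO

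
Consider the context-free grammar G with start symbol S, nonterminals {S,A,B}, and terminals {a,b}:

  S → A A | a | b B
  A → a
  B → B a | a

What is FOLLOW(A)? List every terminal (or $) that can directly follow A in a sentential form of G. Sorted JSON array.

Compute FIRST by fixpoint:
[1]
  A via A→a: +{a}
  B via B→a: +{a}
  S via S→A A: +{a}
  S via S→b B: +{b}
  FIRST(S)={a,b}  FIRST(A)={a}  FIRST(B)={a}
[2] done
  FIRST(S)={a,b}  FIRST(A)={a}  FIRST(B)={a}

FOLLOW iteration:
initialize: $ ∈ FOLLOW(S)
[1]
  B→B a: FOLLOW(B) ⊇ FIRST(a) = {a}; new: +{a}
  S→A A: FOLLOW(A) ⊇ FIRST(A) = {a}; new: +{a}
  S→A A: FOLLOW(A) ⊇ FOLLOW(S) ⊇ {$}; new: +{$}
  S→b B: FOLLOW(B) ⊇ FOLLOW(S) ⊇ {$}; new: +{$}
  FOLLOW[S]={$}  FOLLOW[A]={$,a}  FOLLOW[B]={$,a}
[2] (no change)
  FOLLOW[S]={$}  FOLLOW[A]={$,a}  FOLLOW[B]={$,a}

FOLLOW(A) = ["$", "a"]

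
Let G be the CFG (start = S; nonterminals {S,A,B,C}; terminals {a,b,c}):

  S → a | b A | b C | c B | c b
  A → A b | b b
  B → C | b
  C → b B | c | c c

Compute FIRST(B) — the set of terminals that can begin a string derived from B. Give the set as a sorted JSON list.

FIRST sets, iterate to fixpoint:
round 1:
  A via A→b b: +{b}
  B via B→b: +{b}
  C via C→b B: +{b}
  C via C→c: +{c}
  S via S→a: +{a}
  S via S→b A: +{b}
  S via S→c B: +{c}
  S: {a,b,c}  A: {b}  B: {b}  C: {b,c}
round 2:
  B via B→C: +{c}
  S: {a,b,c}  A: {b}  B: {b,c}  C: {b,c}
round 3: (stable)
  S: {a,b,c}  A: {b}  B: {b,c}  C: {b,c}

FIRST(B) = ["b", "c"]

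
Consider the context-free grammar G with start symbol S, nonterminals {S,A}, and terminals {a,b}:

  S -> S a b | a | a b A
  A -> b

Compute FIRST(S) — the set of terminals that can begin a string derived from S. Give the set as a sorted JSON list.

Compute FIRST by fixpoint:
round 1:
  A via A→b: +{b}
  S via S→a: +{a}
  FIRST[S]={a}  FIRST[A]={b}
round 2: done
  FIRST[S]={a}  FIRST[A]={b}

FIRST(S) = ["a"]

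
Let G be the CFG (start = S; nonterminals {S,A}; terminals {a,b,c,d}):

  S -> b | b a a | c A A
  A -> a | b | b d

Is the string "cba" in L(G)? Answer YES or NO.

Convert to CNF:
  S -> T0 X4 | T3 X5 | b
  A -> T0 T1 | a | b
  T0 -> b
  T1 -> d
  T2 -> a
  T3 -> c
  X4 -> T2 T2
  X5 -> A A

CYK table (by increasing span):
  T[0,0] 'c' = {T3}  orig:{}
  T[1,1] 'b' = {A,S,T0}  orig:{A,S}
  T[2,2] 'a' = {A,T2}  orig:{A}
  T[0,1] 'cb' = ∅
  T[1,2] 'ba' = {X5}  orig:{}
  T[0,2] 'cba' = {S}

S ∈ T[0,2] ⇒ YES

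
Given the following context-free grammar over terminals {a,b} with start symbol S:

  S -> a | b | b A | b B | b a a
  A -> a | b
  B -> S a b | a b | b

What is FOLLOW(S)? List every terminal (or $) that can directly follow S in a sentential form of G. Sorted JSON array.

FIRST iteration:
pass 1:
  A via A→a: +{a}
  A via A→b: +{b}
  B via B→a b: +{a}
  B via B→b: +{b}
  S via S→a: +{a}
  S via S→b: +{b}
  FIRST(S)={a,b}  FIRST(A)={a,b}  FIRST(B)={a,b}
pass 2: (stable)
  FIRST(S)={a,b}  FIRST(A)={a,b}  FIRST(B)={a,b}

Compute FOLLOW by fixpoint:
seed FOLLOW(S) with $
pass 1:
  B→S a b: FOLLOW(S) ⊇ FIRST(a) = {a}; new: +{a}
  S→b A: FOLLOW(A) ⊇ FOLLOW(S) ⊇ {$,a}; new: +{$,a}
  S→b B: FOLLOW(B) ⊇ FOLLOW(S) ⊇ {$,a}; new: +{$,a}
  FOLLOW[S]={$,a}  FOLLOW[A]={$,a}  FOLLOW[B]={$,a}
pass 2: done
  FOLLOW[S]={$,a}  FOLLOW[A]={$,a}  FOLLOW[B]={$,a}

FOLLOW(S) = ["$", "a"]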